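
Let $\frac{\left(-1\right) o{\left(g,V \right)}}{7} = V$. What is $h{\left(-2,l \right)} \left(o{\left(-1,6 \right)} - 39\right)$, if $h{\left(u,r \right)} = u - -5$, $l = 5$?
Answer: $-243$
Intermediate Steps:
$h{\left(u,r \right)} = 5 + u$ ($h{\left(u,r \right)} = u + 5 = 5 + u$)
$o{\left(g,V \right)} = - 7 V$
$h{\left(-2,l \right)} \left(o{\left(-1,6 \right)} - 39\right) = \left(5 - 2\right) \left(\left(-7\right) 6 - 39\right) = 3 \left(-42 - 39\right) = 3 \left(-81\right) = -243$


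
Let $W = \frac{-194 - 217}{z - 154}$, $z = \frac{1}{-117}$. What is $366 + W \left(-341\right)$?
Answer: $- \frac{9802713}{18019} \approx -544.02$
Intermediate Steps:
$z = - \frac{1}{117} \approx -0.008547$
$W = \frac{48087}{18019}$ ($W = \frac{-194 - 217}{- \frac{1}{117} - 154} = - \frac{411}{- \frac{18019}{117}} = \left(-411\right) \left(- \frac{117}{18019}\right) = \frac{48087}{18019} \approx 2.6687$)
$366 + W \left(-341\right) = 366 + \frac{48087}{18019} \left(-341\right) = 366 - \frac{16397667}{18019} = - \frac{9802713}{18019}$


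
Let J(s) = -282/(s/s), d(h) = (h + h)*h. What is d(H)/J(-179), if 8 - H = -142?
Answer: -7500/47 ≈ -159.57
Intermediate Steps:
H = 150 (H = 8 - 1*(-142) = 8 + 142 = 150)
d(h) = 2*h² (d(h) = (2*h)*h = 2*h²)
J(s) = -282 (J(s) = -282/1 = -282*1 = -282)
d(H)/J(-179) = (2*150²)/(-282) = (2*22500)*(-1/282) = 45000*(-1/282) = -7500/47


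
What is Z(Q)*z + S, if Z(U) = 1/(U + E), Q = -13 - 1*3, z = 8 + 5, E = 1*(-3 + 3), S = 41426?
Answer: 662803/16 ≈ 41425.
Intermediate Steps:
E = 0 (E = 1*0 = 0)
z = 13
Q = -16 (Q = -13 - 3 = -16)
Z(U) = 1/U (Z(U) = 1/(U + 0) = 1/U)
Z(Q)*z + S = 13/(-16) + 41426 = -1/16*13 + 41426 = -13/16 + 41426 = 662803/16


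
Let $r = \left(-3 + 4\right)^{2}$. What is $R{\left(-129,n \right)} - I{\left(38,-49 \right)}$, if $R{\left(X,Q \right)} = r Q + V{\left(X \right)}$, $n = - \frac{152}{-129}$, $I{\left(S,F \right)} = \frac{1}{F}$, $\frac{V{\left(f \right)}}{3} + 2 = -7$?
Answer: $- \frac{163090}{6321} \approx -25.801$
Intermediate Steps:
$V{\left(f \right)} = -27$ ($V{\left(f \right)} = -6 + 3 \left(-7\right) = -6 - 21 = -27$)
$r = 1$ ($r = 1^{2} = 1$)
$n = \frac{152}{129}$ ($n = \left(-152\right) \left(- \frac{1}{129}\right) = \frac{152}{129} \approx 1.1783$)
$R{\left(X,Q \right)} = -27 + Q$ ($R{\left(X,Q \right)} = 1 Q - 27 = Q - 27 = -27 + Q$)
$R{\left(-129,n \right)} - I{\left(38,-49 \right)} = \left(-27 + \frac{152}{129}\right) - \frac{1}{-49} = - \frac{3331}{129} - - \frac{1}{49} = - \frac{3331}{129} + \frac{1}{49} = - \frac{163090}{6321}$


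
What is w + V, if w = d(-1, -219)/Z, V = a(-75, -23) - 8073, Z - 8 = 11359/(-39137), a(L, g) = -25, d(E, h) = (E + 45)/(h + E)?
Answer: -12217370267/1508685 ≈ -8098.0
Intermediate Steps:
d(E, h) = (45 + E)/(E + h)
Z = 301737/39137 (Z = 8 + 11359/(-39137) = 8 + 11359*(-1/39137) = 8 - 11359/39137 = 301737/39137 ≈ 7.7098)
V = -8098 (V = -25 - 8073 = -8098)
w = -39137/1508685 (w = ((45 - 1)/(-1 - 219))/(301737/39137) = (44/(-220))*(39137/301737) = -1/220*44*(39137/301737) = -⅕*39137/301737 = -39137/1508685 ≈ -0.025941)
w + V = -39137/1508685 - 8098 = -12217370267/1508685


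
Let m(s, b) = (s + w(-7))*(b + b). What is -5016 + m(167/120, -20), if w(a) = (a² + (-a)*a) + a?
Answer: -14375/3 ≈ -4791.7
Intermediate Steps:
w(a) = a (w(a) = (a² - a²) + a = 0 + a = a)
m(s, b) = 2*b*(-7 + s) (m(s, b) = (s - 7)*(b + b) = (-7 + s)*(2*b) = 2*b*(-7 + s))
-5016 + m(167/120, -20) = -5016 + 2*(-20)*(-7 + 167/120) = -5016 + 2*(-20)*(-673/120) = -5016 + 673/3 = -14375/3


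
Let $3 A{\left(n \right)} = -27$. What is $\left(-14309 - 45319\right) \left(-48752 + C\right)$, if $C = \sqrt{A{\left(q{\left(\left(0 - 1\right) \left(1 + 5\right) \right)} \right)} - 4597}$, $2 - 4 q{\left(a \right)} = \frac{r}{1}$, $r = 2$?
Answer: $2906984256 - 417396 i \sqrt{94} \approx 2.907 \cdot 10^{9} - 4.0468 \cdot 10^{6} i$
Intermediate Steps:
$q{\left(a \right)} = 0$ ($q{\left(a \right)} = \frac{1}{2} - \frac{2 \cdot 1^{-1}}{4} = \frac{1}{2} - \frac{2 \cdot 1}{4} = \frac{1}{2} - \frac{1}{2} = 0$)
$A{\left(n \right)} = -9$ ($A{\left(n \right)} = \frac{1}{3} \left(-27\right) = -9$)
$C = 7 i \sqrt{94}$ ($C = \sqrt{-9 - 4597} = \sqrt{-4606} = 7 i \sqrt{94} \approx 67.868 i$)
$\left(-14309 - 45319\right) \left(-48752 + C\right) = \left(-14309 - 45319\right) \left(-48752 + 7 i \sqrt{94}\right) = - 59628 \left(-48752 + 7 i \sqrt{94}\right) = 2906984256 - 417396 i \sqrt{94}$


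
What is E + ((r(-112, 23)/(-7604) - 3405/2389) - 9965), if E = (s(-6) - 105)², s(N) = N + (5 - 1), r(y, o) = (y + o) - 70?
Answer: 26932766935/18165956 ≈ 1482.6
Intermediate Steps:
r(y, o) = -70 + o + y (r(y, o) = (o + y) - 70 = -70 + o + y)
s(N) = 4 + N (s(N) = N + 4 = 4 + N)
E = 11449 (E = ((4 - 6) - 105)² = (-2 - 105)² = (-107)² = 11449)
E + ((r(-112, 23)/(-7604) - 3405/2389) - 9965) = 11449 + (((-70 + 23 - 112)/(-7604) - 3405/2389) - 9965) = 11449 + ((-159*(-1/7604) - 3405*1/2389) - 9965) = 11449 + ((159/7604 - 3405/2389) - 9965) = 11449 + (-25511769/18165956 - 9965) = 11449 - 181049263309/18165956 = 26932766935/18165956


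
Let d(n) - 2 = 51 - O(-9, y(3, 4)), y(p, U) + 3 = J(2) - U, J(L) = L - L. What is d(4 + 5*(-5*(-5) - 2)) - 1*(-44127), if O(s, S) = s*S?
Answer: 44117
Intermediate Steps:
J(L) = 0
y(p, U) = -3 - U (y(p, U) = -3 + (0 - U) = -3 - U)
O(s, S) = S*s
d(n) = -10 (d(n) = 2 + (51 - (-3 - 1*4)*(-9)) = 2 + (51 - (-3 - 4)*(-9)) = 2 + (51 - (-7)*(-9)) = 2 + (51 - 1*63) = 2 + (51 - 63) = 2 - 12 = -10)
d(4 + 5*(-5*(-5) - 2)) - 1*(-44127) = -10 - 1*(-44127) = -10 + 44127 = 44117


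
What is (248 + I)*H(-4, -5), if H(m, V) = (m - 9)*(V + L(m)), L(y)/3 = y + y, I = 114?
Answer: 136474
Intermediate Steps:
L(y) = 6*y (L(y) = 3*(y + y) = 3*(2*y) = 6*y)
H(m, V) = (-9 + m)*(V + 6*m) (H(m, V) = (m - 9)*(V + 6*m) = (-9 + m)*(V + 6*m))
(248 + I)*H(-4, -5) = (248 + 114)*(-54*(-4) - 9*(-5) + 6*(-4)² - 5*(-4)) = 362*(216 + 45 + 6*16 + 20) = 362*(216 + 45 + 96 + 20) = 362*377 = 136474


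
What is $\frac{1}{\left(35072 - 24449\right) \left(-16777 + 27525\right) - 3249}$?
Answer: $\frac{1}{114172755} \approx 8.7587 \cdot 10^{-9}$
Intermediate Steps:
$\frac{1}{\left(35072 - 24449\right) \left(-16777 + 27525\right) - 3249} = \frac{1}{10623 \cdot 10748 - 3249} = \frac{1}{114176004 - 3249} = \frac{1}{114172755}$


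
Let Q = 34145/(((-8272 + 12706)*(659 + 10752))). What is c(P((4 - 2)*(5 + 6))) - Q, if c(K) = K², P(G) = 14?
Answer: 9916855159/50596374 ≈ 196.00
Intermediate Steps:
Q = 34145/50596374 (Q = 34145/((4434*11411)) = 34145/50596374 ≈ 0.00067485)
c(P((4 - 2)*(5 + 6))) - Q = 14² - 1*34145/50596374 = 196 - 34145/50596374 = 9916855159/50596374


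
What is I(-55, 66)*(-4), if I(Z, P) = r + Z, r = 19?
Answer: 144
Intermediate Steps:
I(Z, P) = 19 + Z
I(-55, 66)*(-4) = (19 - 55)*(-4) = -36*(-4) = 144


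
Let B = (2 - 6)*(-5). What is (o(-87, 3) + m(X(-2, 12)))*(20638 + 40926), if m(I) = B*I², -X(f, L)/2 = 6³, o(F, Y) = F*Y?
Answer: 229770330516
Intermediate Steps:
B = 20 (B = -4*(-5) = 20)
X(f, L) = -432 (X(f, L) = -2*6³ = -2*216 = -432)
m(I) = 20*I²
(o(-87, 3) + m(X(-2, 12)))*(20638 + 40926) = (-87*3 + 20*(-432)²)*(20638 + 40926) = (-261 + 20*186624)*61564 = (-261 + 3732480)*61564 = 3732219*61564 = 229770330516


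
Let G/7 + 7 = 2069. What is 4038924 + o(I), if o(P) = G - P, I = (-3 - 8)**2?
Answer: 4053237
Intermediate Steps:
G = 14434 (G = -49 + 7*2069 = -49 + 14483 = 14434)
I = 121 (I = (-11)**2 = 121)
o(P) = 14434 - P
4038924 + o(I) = 4038924 + (14434 - 1*121) = 4038924 + (14434 - 121) = 4038924 + 14313 = 4053237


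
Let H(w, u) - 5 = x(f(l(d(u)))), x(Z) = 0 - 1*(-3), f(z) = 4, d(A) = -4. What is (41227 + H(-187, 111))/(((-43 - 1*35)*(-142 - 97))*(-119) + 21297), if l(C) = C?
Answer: -13745/732367 ≈ -0.018768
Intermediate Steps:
x(Z) = 3 (x(Z) = 0 + 3 = 3)
H(w, u) = 8 (H(w, u) = 5 + 3 = 8)
(41227 + H(-187, 111))/(((-43 - 1*35)*(-142 - 97))*(-119) + 21297) = (41227 + 8)/(((-43 - 1*35)*(-142 - 97))*(-119) + 21297) = 41235/(((-43 - 35)*(-239))*(-119) + 21297) = 41235/(-78*(-239)*(-119) + 21297) = 41235/(18642*(-119) + 21297) = 41235/(-2218398 + 21297) = 41235/(-2197101) = 41235*(-1/2197101) = -13745/732367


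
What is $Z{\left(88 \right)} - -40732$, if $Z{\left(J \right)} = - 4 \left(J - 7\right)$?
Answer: $40408$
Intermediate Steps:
$Z{\left(J \right)} = 28 - 4 J$ ($Z{\left(J \right)} = - 4 \left(-7 + J\right) = 28 - 4 J$)
$Z{\left(88 \right)} - -40732 = \left(28 - 352\right) - -40732 = \left(28 - 352\right) + 40732 = -324 + 40732 = 40408$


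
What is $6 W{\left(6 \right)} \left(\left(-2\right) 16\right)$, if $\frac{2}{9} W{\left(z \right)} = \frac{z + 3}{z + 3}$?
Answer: $-864$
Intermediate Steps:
$W{\left(z \right)} = \frac{9}{2}$ ($W{\left(z \right)} = \frac{9 \frac{z + 3}{z + 3}}{2} = \frac{9 \frac{3 + z}{3 + z}}{2} = \frac{9}{2} \cdot 1 = \frac{9}{2}$)
$6 W{\left(6 \right)} \left(\left(-2\right) 16\right) = 6 \cdot \frac{9}{2} \left(\left(-2\right) 16\right) = 27 \left(-32\right) = -864$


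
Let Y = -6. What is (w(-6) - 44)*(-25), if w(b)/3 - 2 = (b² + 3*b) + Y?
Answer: 50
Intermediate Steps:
w(b) = -12 + 3*b² + 9*b (w(b) = 6 + 3*((b² + 3*b) - 6) = 6 + 3*(-6 + b² + 3*b) = 6 + (-18 + 3*b² + 9*b) = -12 + 3*b² + 9*b)
(w(-6) - 44)*(-25) = ((-12 + 3*(-6)² + 9*(-6)) - 44)*(-25) = ((-12 + 3*36 - 54) - 44)*(-25) = ((-12 + 108 - 54) - 44)*(-25) = (42 - 44)*(-25) = -2*(-25) = 50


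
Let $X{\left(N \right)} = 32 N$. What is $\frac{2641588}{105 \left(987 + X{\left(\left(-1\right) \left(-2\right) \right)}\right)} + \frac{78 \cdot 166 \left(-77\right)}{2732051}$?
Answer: $\frac{1015275663344}{43070784015} \approx 23.572$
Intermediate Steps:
$\frac{2641588}{105 \left(987 + X{\left(\left(-1\right) \left(-2\right) \right)}\right)} + \frac{78 \cdot 166 \left(-77\right)}{2732051} = \frac{2641588}{105 \left(987 + 32 \left(\left(-1\right) \left(-2\right)\right)\right)} + \frac{78 \cdot 166 \left(-77\right)}{2732051} = \frac{2641588}{105 \left(987 + 32 \cdot 2\right)} + 12948 \left(-77\right) \frac{1}{2732051} = \frac{2641588}{105 \left(987 + 64\right)} - \frac{142428}{390293} = \frac{2641588}{105 \cdot 1051} - \frac{142428}{390293} = \frac{2641588}{110355} - \frac{142428}{390293} = \frac{1015275663344}{43070784015}$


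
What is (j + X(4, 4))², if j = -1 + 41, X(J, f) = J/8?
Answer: 6561/4 ≈ 1640.3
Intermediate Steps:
X(J, f) = J/8 (X(J, f) = J*(⅛) = J/8)
j = 40
(j + X(4, 4))² = (40 + (⅛)*4)² = (40 + ½)² = (81/2)² = 6561/4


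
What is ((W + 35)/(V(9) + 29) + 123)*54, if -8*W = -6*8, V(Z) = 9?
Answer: 127305/19 ≈ 6700.3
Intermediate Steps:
W = 6 (W = -(-3)*8/4 = -⅛*(-48) = 6)
((W + 35)/(V(9) + 29) + 123)*54 = ((6 + 35)/(9 + 29) + 123)*54 = (41/38 + 123)*54 = (4715/38)*54 = 127305/19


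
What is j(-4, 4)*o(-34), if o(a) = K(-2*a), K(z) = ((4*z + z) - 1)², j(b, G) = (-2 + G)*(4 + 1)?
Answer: 1149210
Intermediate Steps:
j(b, G) = -10 + 5*G (j(b, G) = (-2 + G)*5 = -10 + 5*G)
K(z) = (-1 + 5*z)² (K(z) = (5*z - 1)² = (-1 + 5*z)²)
o(a) = (-1 - 10*a)² (o(a) = (-1 + 5*(-2*a))² = (-1 - 10*a)²)
j(-4, 4)*o(-34) = (-10 + 5*4)*(1 + 10*(-34))² = (-10 + 20)*(1 - 340)² = 10*(-339)² = 10*114921 = 1149210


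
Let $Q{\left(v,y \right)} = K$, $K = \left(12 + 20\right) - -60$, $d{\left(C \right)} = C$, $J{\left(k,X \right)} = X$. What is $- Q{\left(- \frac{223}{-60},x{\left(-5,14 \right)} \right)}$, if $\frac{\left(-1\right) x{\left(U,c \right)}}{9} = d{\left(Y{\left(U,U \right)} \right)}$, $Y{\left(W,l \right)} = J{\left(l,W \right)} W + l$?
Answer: $-92$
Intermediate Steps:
$Y{\left(W,l \right)} = l + W^{2}$ ($Y{\left(W,l \right)} = W W + l = W^{2} + l = l + W^{2}$)
$x{\left(U,c \right)} = - 9 U - 9 U^{2}$ ($x{\left(U,c \right)} = - 9 \left(U + U^{2}\right) = - 9 U - 9 U^{2}$)
$K = 92$ ($K = 32 + 60 = 92$)
$Q{\left(v,y \right)} = 92$
$- Q{\left(- \frac{223}{-60},x{\left(-5,14 \right)} \right)} = \left(-1\right) 92 = -92$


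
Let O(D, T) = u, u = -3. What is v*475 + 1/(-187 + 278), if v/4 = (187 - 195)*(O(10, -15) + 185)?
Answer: -251742399/91 ≈ -2.7664e+6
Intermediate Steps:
O(D, T) = -3
v = -5824 (v = 4*((187 - 195)*(-3 + 185)) = 4*(-8*182) = 4*(-1456) = -5824)
v*475 + 1/(-187 + 278) = -5824*475 + 1/(-187 + 278) = -2766400 + 1/91 = -251742399/91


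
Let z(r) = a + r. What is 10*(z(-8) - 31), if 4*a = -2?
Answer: -395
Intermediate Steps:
a = -½ (a = (¼)*(-2) = -½ ≈ -0.50000)
z(r) = -½ + r
10*(z(-8) - 31) = 10*((-½ - 8) - 31) = 10*(-17/2 - 31) = 10*(-79/2) = -395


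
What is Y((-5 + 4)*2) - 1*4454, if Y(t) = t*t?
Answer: -4450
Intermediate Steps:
Y(t) = t**2
Y((-5 + 4)*2) - 1*4454 = ((-5 + 4)*2)**2 - 1*4454 = (-1*2)**2 - 4454 = (-2)**2 - 4454 = 4 - 4454 = -4450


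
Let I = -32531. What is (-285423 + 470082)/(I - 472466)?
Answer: -184659/504997 ≈ -0.36566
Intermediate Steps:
(-285423 + 470082)/(I - 472466) = (-285423 + 470082)/(-32531 - 472466) = 184659/(-504997) = 184659*(-1/504997) = -184659/504997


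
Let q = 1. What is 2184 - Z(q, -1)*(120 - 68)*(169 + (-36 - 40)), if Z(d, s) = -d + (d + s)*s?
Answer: 7020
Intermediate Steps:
Z(d, s) = -d + s*(d + s)
2184 - Z(q, -1)*(120 - 68)*(169 + (-36 - 40)) = 2184 - ((-1)² - 1*1 + 1*(-1))*(120 - 68)*(169 + (-36 - 40)) = 2184 - (1 - 1 - 1)*52*(169 - 76) = 2184 - (-1)*52*93 = 2184 - (-1)*4836 = 2184 - 1*(-4836) = 2184 + 4836 = 7020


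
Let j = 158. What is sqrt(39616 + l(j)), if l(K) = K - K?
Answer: 8*sqrt(619) ≈ 199.04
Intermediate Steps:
l(K) = 0
sqrt(39616 + l(j)) = sqrt(39616 + 0) = sqrt(39616) = 8*sqrt(619)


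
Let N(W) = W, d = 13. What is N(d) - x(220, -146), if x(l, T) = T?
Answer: 159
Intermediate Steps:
N(d) - x(220, -146) = 13 - 1*(-146) = 13 + 146 = 159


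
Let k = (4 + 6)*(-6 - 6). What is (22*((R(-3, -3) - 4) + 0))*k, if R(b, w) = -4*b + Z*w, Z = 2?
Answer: -5280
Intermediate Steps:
k = -120 (k = 10*(-12) = -120)
R(b, w) = -4*b + 2*w
(22*((R(-3, -3) - 4) + 0))*k = (22*(((-4*(-3) + 2*(-3)) - 4) + 0))*(-120) = (22*(((12 - 6) - 4) + 0))*(-120) = (22*((6 - 4) + 0))*(-120) = (22*(2 + 0))*(-120) = (22*2)*(-120) = 44*(-120) = -5280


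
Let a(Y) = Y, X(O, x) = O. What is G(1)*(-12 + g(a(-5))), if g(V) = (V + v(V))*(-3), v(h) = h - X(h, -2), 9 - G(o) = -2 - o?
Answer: 36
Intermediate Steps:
G(o) = 11 + o (G(o) = 9 - (-2 - o) = 9 + (2 + o) = 11 + o)
v(h) = 0 (v(h) = h - h = 0)
g(V) = -3*V (g(V) = (V + 0)*(-3) = V*(-3) = -3*V)
G(1)*(-12 + g(a(-5))) = (11 + 1)*(-12 - 3*(-5)) = 12*(-12 + 15) = 12*3 = 36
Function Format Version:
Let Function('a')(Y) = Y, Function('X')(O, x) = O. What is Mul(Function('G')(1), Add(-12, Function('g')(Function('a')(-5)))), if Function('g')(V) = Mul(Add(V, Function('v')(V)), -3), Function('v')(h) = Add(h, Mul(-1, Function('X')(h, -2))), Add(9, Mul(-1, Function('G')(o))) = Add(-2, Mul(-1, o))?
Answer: 36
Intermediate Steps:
Function('G')(o) = Add(11, o) (Function('G')(o) = Add(9, Mul(-1, Add(-2, Mul(-1, o)))) = Add(9, Add(2, o)) = Add(11, o))
Function('v')(h) = 0 (Function('v')(h) = Add(h, Mul(-1, h)) = 0)
Function('g')(V) = Mul(-3, V) (Function('g')(V) = Mul(Add(V, 0), -3) = Mul(V, -3) = Mul(-3, V))
Mul(Function('G')(1), Add(-12, Function('g')(Function('a')(-5)))) = Mul(Add(11, 1), Add(-12, Mul(-3, -5))) = Mul(12, Add(-12, 15)) = Mul(12, 3) = 36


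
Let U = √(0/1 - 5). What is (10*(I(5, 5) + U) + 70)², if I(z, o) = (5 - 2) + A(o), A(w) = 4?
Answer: 19100 + 2800*I*√5 ≈ 19100.0 + 6261.0*I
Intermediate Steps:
I(z, o) = 7 (I(z, o) = (5 - 2) + 4 = 3 + 4 = 7)
U = I*√5 (U = √(0*1 - 5) = √(0 - 5) = √(-5) = I*√5 ≈ 2.2361*I)
(10*(I(5, 5) + U) + 70)² = (10*(7 + I*√5) + 70)² = ((70 + 10*I*√5) + 70)² = (140 + 10*I*√5)²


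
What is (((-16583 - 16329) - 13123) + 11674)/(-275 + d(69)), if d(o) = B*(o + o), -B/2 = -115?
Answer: -34361/31465 ≈ -1.0920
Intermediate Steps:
B = 230 (B = -2*(-115) = 230)
d(o) = 460*o (d(o) = 230*(o + o) = 230*(2*o) = 460*o)
(((-16583 - 16329) - 13123) + 11674)/(-275 + d(69)) = (((-16583 - 16329) - 13123) + 11674)/(-275 + 460*69) = ((-32912 - 13123) + 11674)/(-275 + 31740) = (-46035 + 11674)/31465 = -34361*1/31465 = -34361/31465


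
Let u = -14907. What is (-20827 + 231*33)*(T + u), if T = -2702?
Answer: 232509236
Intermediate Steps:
(-20827 + 231*33)*(T + u) = (-20827 + 231*33)*(-2702 - 14907) = (-20827 + 7623)*(-17609) = -13204*(-17609) = 232509236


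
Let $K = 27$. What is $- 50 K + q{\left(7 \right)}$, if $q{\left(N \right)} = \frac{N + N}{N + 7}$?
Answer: $-1349$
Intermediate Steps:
$q{\left(N \right)} = \frac{2 N}{7 + N}$
$- 50 K + q{\left(7 \right)} = \left(-50\right) 27 + 2 \cdot 7 \frac{1}{7 + 7} = -1350 + 2 \cdot 7 \cdot \frac{1}{14} = -1350 + 1 = -1349$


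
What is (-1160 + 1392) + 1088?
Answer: 1320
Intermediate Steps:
(-1160 + 1392) + 1088 = 232 + 1088 = 1320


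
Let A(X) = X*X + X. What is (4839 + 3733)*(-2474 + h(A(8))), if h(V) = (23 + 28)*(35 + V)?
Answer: 25570276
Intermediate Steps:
A(X) = X + X² (A(X) = X² + X = X + X²)
h(V) = 1785 + 51*V (h(V) = 51*(35 + V) = 1785 + 51*V)
(4839 + 3733)*(-2474 + h(A(8))) = (4839 + 3733)*(-2474 + (1785 + 51*(8*(1 + 8)))) = 8572*(-2474 + (1785 + 51*(8*9))) = 8572*(-2474 + (1785 + 51*72)) = 8572*(-2474 + (1785 + 3672)) = 8572*(-2474 + 5457) = 8572*2983 = 25570276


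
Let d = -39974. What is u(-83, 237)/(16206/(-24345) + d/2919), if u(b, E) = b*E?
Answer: 17257794505/12598424 ≈ 1369.8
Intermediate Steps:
u(b, E) = E*b
u(-83, 237)/(16206/(-24345) + d/2919) = (237*(-83))/(16206/(-24345) - 39974/2919) = -19671/(16206*(-1/24345) - 39974*1/2919) = -19671/(-5402/8115 - 39974/2919) = -19671/(-37795272/2631965) = -19671*(-2631965/37795272) = 17257794505/12598424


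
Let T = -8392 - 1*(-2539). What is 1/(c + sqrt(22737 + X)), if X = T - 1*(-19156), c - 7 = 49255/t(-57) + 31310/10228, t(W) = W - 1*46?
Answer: -129889526270962/50807275667462361 - 554914269128*sqrt(9010)/50807275667462361 ≈ -0.0035932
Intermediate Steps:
T = -5853 (T = -8392 + 2539 = -5853)
t(W) = -46 + W (t(W) = W - 46 = -46 + W)
c = -246590411/526742 (c = 7 + (49255/(-46 - 57) + 31310/10228) = 7 + (49255/(-103) + 31310*(1/10228)) = 7 + (49255*(-1/103) + 15655/5114) = 7 + (-49255/103 + 15655/5114) = 7 - 250277605/526742 = -246590411/526742 ≈ -468.14)
X = 13303 (X = -5853 - 1*(-19156) = -5853 + 19156 = 13303)
1/(c + sqrt(22737 + X)) = 1/(-246590411/526742 + sqrt(22737 + 13303)) = 1/(-246590411/526742 + sqrt(36040)) = 1/(-246590411/526742 + 2*sqrt(9010))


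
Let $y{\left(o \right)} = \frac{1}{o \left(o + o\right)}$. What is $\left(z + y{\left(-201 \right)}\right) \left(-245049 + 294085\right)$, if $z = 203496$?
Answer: $\frac{403146624836774}{40401} \approx 9.9786 \cdot 10^{9}$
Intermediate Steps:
$y{\left(o \right)} = \frac{1}{2 o^{2}}$ ($y{\left(o \right)} = \frac{1}{o 2 o} = \frac{\frac{1}{2} \frac{1}{o}}{o} = \frac{1}{2 o^{2}}$)
$\left(z + y{\left(-201 \right)}\right) \left(-245049 + 294085\right) = \left(203496 + \frac{1}{2 \cdot 40401}\right) \left(-245049 + 294085\right) = \left(203496 + \frac{1}{2} \cdot \frac{1}{40401}\right) 49036 = \left(203496 + \frac{1}{80802}\right) 49036 = \frac{16442883793}{80802} \cdot 49036 = \frac{403146624836774}{40401}$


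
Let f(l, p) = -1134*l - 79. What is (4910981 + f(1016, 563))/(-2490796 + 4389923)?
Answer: 3758758/1899127 ≈ 1.9792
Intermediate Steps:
f(l, p) = -79 - 1134*l
(4910981 + f(1016, 563))/(-2490796 + 4389923) = (4910981 + (-79 - 1134*1016))/(-2490796 + 4389923) = (4910981 + (-79 - 1152144))/1899127 = (4910981 - 1152223)*(1/1899127) = 3758758*(1/1899127) = 3758758/1899127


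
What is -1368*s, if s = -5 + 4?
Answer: 1368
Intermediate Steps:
s = -1
-1368*s = -1368*(-1) = 1368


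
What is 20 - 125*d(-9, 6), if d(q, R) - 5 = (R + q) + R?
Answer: -980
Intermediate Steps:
d(q, R) = 5 + q + 2*R (d(q, R) = 5 + ((R + q) + R) = 5 + (q + 2*R) = 5 + q + 2*R)
20 - 125*d(-9, 6) = 20 - 125*(5 - 9 + 2*6) = 20 - 125*(5 - 9 + 12) = 20 - 125*8 = 20 - 1000 = -980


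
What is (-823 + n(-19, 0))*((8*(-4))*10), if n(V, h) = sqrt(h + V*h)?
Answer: 263360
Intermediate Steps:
(-823 + n(-19, 0))*((8*(-4))*10) = (-823 + sqrt(0*(1 - 19)))*((8*(-4))*10) = (-823 + sqrt(0*(-18)))*(-32*10) = (-823 + sqrt(0))*(-320) = (-823 + 0)*(-320) = -823*(-320) = 263360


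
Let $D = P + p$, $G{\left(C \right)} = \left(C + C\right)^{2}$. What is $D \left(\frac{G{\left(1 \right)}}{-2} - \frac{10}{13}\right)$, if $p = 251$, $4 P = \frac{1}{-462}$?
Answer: $- \frac{1391541}{2002} \approx -695.08$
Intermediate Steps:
$P = - \frac{1}{1848}$ ($P = \frac{1}{4 \left(-462\right)} = \frac{1}{4} \left(- \frac{1}{462}\right) = - \frac{1}{1848} \approx -0.00054113$)
$G{\left(C \right)} = 4 C^{2}$ ($G{\left(C \right)} = \left(2 C\right)^{2} = 4 C^{2}$)
$D = \frac{463847}{1848}$ ($D = - \frac{1}{1848} + 251 = \frac{463847}{1848} \approx 251.0$)
$D \left(\frac{G{\left(1 \right)}}{-2} - \frac{10}{13}\right) = \frac{463847 \left(\frac{4 \cdot 1^{2}}{-2} - \frac{10}{13}\right)}{1848} = \frac{463847 \left(4 \cdot 1 \left(- \frac{1}{2}\right) - \frac{10}{13}\right)}{1848} = \frac{463847 \left(4 \left(- \frac{1}{2}\right) - \frac{10}{13}\right)}{1848} = \frac{463847 \left(-2 - \frac{10}{13}\right)}{1848} = \frac{463847}{1848} \left(- \frac{36}{13}\right) = - \frac{1391541}{2002}$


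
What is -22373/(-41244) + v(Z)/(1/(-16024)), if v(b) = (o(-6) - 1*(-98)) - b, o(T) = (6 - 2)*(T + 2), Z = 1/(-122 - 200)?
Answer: -1246492504541/948612 ≈ -1.3140e+6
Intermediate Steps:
Z = -1/322 (Z = 1/(-322) = -1/322 ≈ -0.0031056)
o(T) = 8 + 4*T (o(T) = 4*(2 + T) = 8 + 4*T)
v(b) = 82 - b (v(b) = ((8 + 4*(-6)) - 1*(-98)) - b = ((8 - 24) + 98) - b = (-16 + 98) - b = 82 - b)
-22373/(-41244) + v(Z)/(1/(-16024)) = -22373/(-41244) + (82 - 1*(-1/322))/(1/(-16024)) = -22373*(-1/41244) + (82 + 1/322)/(-1/16024) = 22373/41244 + (26405/322)*(-16024) = 22373/41244 - 211556860/161 = -1246492504541/948612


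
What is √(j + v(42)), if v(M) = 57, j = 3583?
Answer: 2*√910 ≈ 60.332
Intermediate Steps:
√(j + v(42)) = √(3583 + 57) = √3640 = 2*√910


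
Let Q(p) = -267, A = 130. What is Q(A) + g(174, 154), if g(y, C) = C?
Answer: -113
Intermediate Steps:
Q(A) + g(174, 154) = -267 + 154 = -113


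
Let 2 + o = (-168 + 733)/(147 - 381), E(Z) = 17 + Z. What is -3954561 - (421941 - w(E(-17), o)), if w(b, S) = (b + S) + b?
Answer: -1024102501/234 ≈ -4.3765e+6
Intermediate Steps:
o = -1033/234 (o = -2 + (-168 + 733)/(147 - 381) = -2 + 565/(-234) = -2 + 565*(-1/234) = -2 - 565/234 = -1033/234 ≈ -4.4145)
w(b, S) = S + 2*b (w(b, S) = (S + b) + b = S + 2*b)
-3954561 - (421941 - w(E(-17), o)) = -3954561 - (421941 - (-1033/234 + 2*(17 - 17))) = -3954561 - (421941 - (-1033/234 + 2*0)) = -3954561 - (421941 - (-1033/234 + 0)) = -3954561 - (421941 - 1*(-1033/234)) = -3954561 - (421941 + 1033/234) = -3954561 - 1*98735227/234 = -3954561 - 98735227/234 = -1024102501/234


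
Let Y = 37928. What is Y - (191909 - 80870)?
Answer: -73111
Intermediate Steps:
Y - (191909 - 80870) = 37928 - (191909 - 80870) = 37928 - 1*111039 = 37928 - 111039 = -73111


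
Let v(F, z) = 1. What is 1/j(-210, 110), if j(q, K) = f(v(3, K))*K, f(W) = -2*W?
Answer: -1/220 ≈ -0.0045455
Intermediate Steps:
j(q, K) = -2*K (j(q, K) = (-2*1)*K = -2*K)
1/j(-210, 110) = 1/(-2*110) = 1/(-220) = -1/220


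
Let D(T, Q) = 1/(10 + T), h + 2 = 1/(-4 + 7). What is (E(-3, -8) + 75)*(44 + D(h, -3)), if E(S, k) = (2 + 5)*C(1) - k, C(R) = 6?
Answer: 5515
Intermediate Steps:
h = -5/3 (h = -2 + 1/(-4 + 7) = -2 + 1/3 = -2 + ⅓ = -5/3 ≈ -1.6667)
E(S, k) = 42 - k (E(S, k) = (2 + 5)*6 - k = 7*6 - k = 42 - k)
(E(-3, -8) + 75)*(44 + D(h, -3)) = ((42 - 1*(-8)) + 75)*(44 + 1/(10 - 5/3)) = ((42 + 8) + 75)*(44 + 1/(25/3)) = (50 + 75)*(44 + 3/25) = 125*(1103/25) = 5515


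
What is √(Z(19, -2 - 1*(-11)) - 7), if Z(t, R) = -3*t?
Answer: 8*I ≈ 8.0*I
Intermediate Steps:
√(Z(19, -2 - 1*(-11)) - 7) = √(-3*19 - 7) = √(-57 - 7) = √(-64) = 8*I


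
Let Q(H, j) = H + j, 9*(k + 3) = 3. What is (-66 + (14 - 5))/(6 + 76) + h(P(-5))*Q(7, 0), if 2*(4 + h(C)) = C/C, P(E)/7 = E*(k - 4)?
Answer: -1033/41 ≈ -25.195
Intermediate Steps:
k = -8/3 (k = -3 + (⅑)*3 = -3 + ⅓ = -8/3 ≈ -2.6667)
P(E) = -140*E/3 (P(E) = 7*(E*(-8/3 - 4)) = 7*(E*(-20/3)) = 7*(-20*E/3) = -140*E/3)
h(C) = -7/2 (h(C) = -4 + (C/C)/2 = -4 + (½)*1 = -4 + ½ = -7/2)
(-66 + (14 - 5))/(6 + 76) + h(P(-5))*Q(7, 0) = (-66 + (14 - 5))/(6 + 76) - 7*(7 + 0)/2 = (-66 + 9)/82 - 7/2*7 = -57*1/82 - 49/2 = -57/82 - 49/2 = -1033/41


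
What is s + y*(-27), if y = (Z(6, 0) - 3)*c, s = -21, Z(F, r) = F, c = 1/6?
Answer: -69/2 ≈ -34.500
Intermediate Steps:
c = 1/6 (c = 1*(1/6) = 1/6 ≈ 0.16667)
y = 1/2 (y = (6 - 3)*(1/6) = 3*(1/6) = 1/2 ≈ 0.50000)
s + y*(-27) = -21 + (1/2)*(-27) = -21 - 27/2 = -69/2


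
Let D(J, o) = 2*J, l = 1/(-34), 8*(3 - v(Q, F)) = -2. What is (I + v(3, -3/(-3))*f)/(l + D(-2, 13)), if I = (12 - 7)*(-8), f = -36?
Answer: 5338/137 ≈ 38.964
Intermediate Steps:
v(Q, F) = 13/4 (v(Q, F) = 3 - ⅛*(-2) = 3 + ¼ = 13/4)
l = -1/34 ≈ -0.029412
I = -40 (I = 5*(-8) = -40)
(I + v(3, -3/(-3))*f)/(l + D(-2, 13)) = (-40 + (13/4)*(-36))/(-1/34 + 2*(-2)) = (-40 - 117)/(-1/34 - 4) = -157/(-137/34) = -157*(-34/137) = 5338/137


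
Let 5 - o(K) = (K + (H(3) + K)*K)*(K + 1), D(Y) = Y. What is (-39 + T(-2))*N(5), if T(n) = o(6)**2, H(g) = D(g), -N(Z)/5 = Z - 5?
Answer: 0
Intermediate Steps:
N(Z) = 25 - 5*Z (N(Z) = -5*(Z - 5) = -5*(-5 + Z) = 25 - 5*Z)
H(g) = g
o(K) = 5 - (1 + K)*(K + K*(3 + K)) (o(K) = 5 - (K + (3 + K)*K)*(K + 1) = 5 - (K + K*(3 + K))*(1 + K) = 5 - (1 + K)*(K + K*(3 + K)))
T(n) = 172225 (T(n) = (5 - 1*6**3 - 5*6**2 - 4*6)**2 = (5 - 1*216 - 5*36 - 24)**2 = (5 - 216 - 180 - 24)**2 = (-415)**2 = 172225)
(-39 + T(-2))*N(5) = (-39 + 172225)*(25 - 5*5) = 172186*(25 - 25) = 172186*0 = 0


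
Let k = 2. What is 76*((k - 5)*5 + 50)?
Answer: 2660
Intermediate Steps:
76*((k - 5)*5 + 50) = 76*((2 - 5)*5 + 50) = 76*(-3*5 + 50) = 76*(-15 + 50) = 76*35 = 2660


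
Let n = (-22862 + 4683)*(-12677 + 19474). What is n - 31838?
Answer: -123594501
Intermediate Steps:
n = -123562663 (n = -18179*6797 = -123562663)
n - 31838 = -123562663 - 31838 = -123594501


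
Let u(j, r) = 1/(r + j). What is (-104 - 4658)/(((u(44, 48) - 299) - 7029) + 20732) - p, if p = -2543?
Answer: 3135510663/1233169 ≈ 2542.6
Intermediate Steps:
u(j, r) = 1/(j + r)
(-104 - 4658)/(((u(44, 48) - 299) - 7029) + 20732) - p = (-104 - 4658)/(((1/(44 + 48) - 299) - 7029) + 20732) - 1*(-2543) = -4762/(((1/92 - 299) - 7029) + 20732) + 2543 = -4762/((-27507/92 - 7029) + 20732) + 2543 = -4762/(-674175/92 + 20732) + 2543 = -4762/1233169/92 + 2543 = -4762*92/1233169 + 2543 = -438104/1233169 + 2543 = 3135510663/1233169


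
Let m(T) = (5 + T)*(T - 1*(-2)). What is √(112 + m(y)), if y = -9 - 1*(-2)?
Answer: √122 ≈ 11.045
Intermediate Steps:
y = -7 (y = -9 + 2 = -7)
m(T) = (2 + T)*(5 + T) (m(T) = (5 + T)*(T + 2) = (5 + T)*(2 + T) = (2 + T)*(5 + T))
√(112 + m(y)) = √(112 + (10 + (-7)² + 7*(-7))) = √(112 + (10 + 49 - 49)) = √(112 + 10) = √122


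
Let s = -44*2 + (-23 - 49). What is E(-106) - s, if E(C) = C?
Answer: 54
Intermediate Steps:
s = -160 (s = -88 - 72 = -160)
E(-106) - s = -106 - 1*(-160) = -106 + 160 = 54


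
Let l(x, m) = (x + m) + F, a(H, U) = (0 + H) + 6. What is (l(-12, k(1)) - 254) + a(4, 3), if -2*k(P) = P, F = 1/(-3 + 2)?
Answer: -515/2 ≈ -257.50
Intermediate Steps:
F = -1 (F = 1/(-1) = -1)
a(H, U) = 6 + H (a(H, U) = H + 6 = 6 + H)
k(P) = -P/2
l(x, m) = -1 + m + x (l(x, m) = (x + m) - 1 = (m + x) - 1 = -1 + m + x)
(l(-12, k(1)) - 254) + a(4, 3) = ((-1 - 1/2*1 - 12) - 254) + (6 + 4) = ((-1 - 1/2 - 12) - 254) + 10 = (-27/2 - 254) + 10 = -535/2 + 10 = -515/2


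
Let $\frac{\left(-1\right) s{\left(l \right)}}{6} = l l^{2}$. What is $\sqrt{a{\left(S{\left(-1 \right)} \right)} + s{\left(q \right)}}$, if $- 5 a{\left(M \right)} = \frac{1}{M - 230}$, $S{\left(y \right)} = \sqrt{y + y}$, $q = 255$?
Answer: $\frac{\sqrt{5} \sqrt{\frac{114411487499 - 497441250 i \sqrt{2}}{-230 + i \sqrt{2}}}}{5} \approx 2.6532 \cdot 10^{-10} + 9974.4 i$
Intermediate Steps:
$S{\left(y \right)} = \sqrt{2} \sqrt{y}$ ($S{\left(y \right)} = \sqrt{2 y} = \sqrt{2} \sqrt{y}$)
$a{\left(M \right)} = - \frac{1}{5 \left(-230 + M\right)}$ ($a{\left(M \right)} = - \frac{1}{5 \left(M - 230\right)} = - \frac{1}{5 \left(-230 + M\right)}$)
$s{\left(l \right)} = - 6 l^{3}$ ($s{\left(l \right)} = - 6 l l^{2} = - 6 l^{3}$)
$\sqrt{a{\left(S{\left(-1 \right)} \right)} + s{\left(q \right)}} = \sqrt{- \frac{1}{-1150 + 5 \sqrt{2} \sqrt{-1}} - 6 \cdot 255^{3}} = \sqrt{- \frac{1}{-1150 + 5 \sqrt{2} i} - 99488250} = \sqrt{- \frac{1}{-1150 + 5 i \sqrt{2}} - 99488250} = \sqrt{-99488250 - \frac{1}{-1150 + 5 i \sqrt{2}}}$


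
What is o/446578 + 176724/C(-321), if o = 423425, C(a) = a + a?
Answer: -13108201937/47783846 ≈ -274.32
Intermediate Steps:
C(a) = 2*a
o/446578 + 176724/C(-321) = 423425/446578 + 176724/((2*(-321))) = 423425*(1/446578) + 176724/(-642) = 423425/446578 + 176724*(-1/642) = 423425/446578 - 29454/107 = -13108201937/47783846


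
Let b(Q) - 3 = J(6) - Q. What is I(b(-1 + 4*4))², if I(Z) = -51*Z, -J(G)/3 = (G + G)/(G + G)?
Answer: 585225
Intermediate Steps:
J(G) = -3 (J(G) = -3*(G + G)/(G + G) = -3*2*G/(2*G) = -3*2*G*1/(2*G) = -3*1 = -3)
b(Q) = -Q (b(Q) = 3 + (-3 - Q) = -Q)
I(b(-1 + 4*4))² = (-(-51)*(-1 + 4*4))² = (-(-51)*(-1 + 16))² = (-(-51)*15)² = (-51*(-15))² = 765² = 585225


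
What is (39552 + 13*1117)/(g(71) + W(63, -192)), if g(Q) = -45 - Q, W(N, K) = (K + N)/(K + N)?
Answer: -2351/5 ≈ -470.20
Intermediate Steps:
W(N, K) = 1
(39552 + 13*1117)/(g(71) + W(63, -192)) = (39552 + 13*1117)/((-45 - 1*71) + 1) = (39552 + 14521)/((-45 - 71) + 1) = 54073/(-116 + 1) = 54073/(-115) = 54073*(-1/115) = -2351/5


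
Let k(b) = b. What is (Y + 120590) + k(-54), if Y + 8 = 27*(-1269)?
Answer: 86265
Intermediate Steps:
Y = -34271 (Y = -8 + 27*(-1269) = -8 - 34263 = -34271)
(Y + 120590) + k(-54) = (-34271 + 120590) - 54 = 86319 - 54 = 86265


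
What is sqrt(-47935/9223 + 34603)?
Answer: sqrt(2943018110082)/9223 ≈ 186.00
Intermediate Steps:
sqrt(-47935/9223 + 34603) = sqrt(319095534/9223) = sqrt(2943018110082)/9223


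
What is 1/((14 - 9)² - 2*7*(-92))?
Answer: 1/1313 ≈ 0.00076161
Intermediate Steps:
1/((14 - 9)² - 2*7*(-92)) = 1/(5² - 14*(-92)) = 1/(25 + 1288) = 1/1313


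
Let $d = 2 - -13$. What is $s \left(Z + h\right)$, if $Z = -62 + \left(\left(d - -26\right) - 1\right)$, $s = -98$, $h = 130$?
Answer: $-10584$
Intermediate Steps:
$d = 15$ ($d = 2 + 13 = 15$)
$Z = -22$ ($Z = -62 + \left(\left(15 - -26\right) - 1\right) = -62 + \left(\left(15 + 26\right) - 1\right) = -62 + \left(41 - 1\right) = -62 + 40 = -22$)
$s \left(Z + h\right) = - 98 \left(-22 + 130\right) = \left(-98\right) 108 = -10584$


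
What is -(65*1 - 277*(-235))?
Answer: -65160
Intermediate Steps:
-(65*1 - 277*(-235)) = -(65 + 65095) = -1*65160 = -65160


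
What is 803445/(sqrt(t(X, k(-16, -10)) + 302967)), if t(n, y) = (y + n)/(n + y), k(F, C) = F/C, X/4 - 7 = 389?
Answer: 803445*sqrt(75742)/151484 ≈ 1459.7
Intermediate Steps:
X = 1584 (X = 28 + 4*389 = 28 + 1556 = 1584)
t(n, y) = 1 (t(n, y) = (n + y)/(n + y) = 1)
803445/(sqrt(t(X, k(-16, -10)) + 302967)) = 803445/(sqrt(1 + 302967)) = 803445/(sqrt(302968)) = 803445/((2*sqrt(75742))) = 803445*(sqrt(75742)/151484) = 803445*sqrt(75742)/151484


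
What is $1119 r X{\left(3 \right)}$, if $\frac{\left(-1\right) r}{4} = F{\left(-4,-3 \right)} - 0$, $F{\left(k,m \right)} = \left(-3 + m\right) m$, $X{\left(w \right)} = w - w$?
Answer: $0$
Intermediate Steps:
$X{\left(w \right)} = 0$
$F{\left(k,m \right)} = m \left(-3 + m\right)$
$r = -72$ ($r = - 4 \left(- 3 \left(-3 - 3\right) - 0\right) = - 4 \left(\left(-3\right) \left(-6\right) + 0\right) = - 4 \left(18 + 0\right) = \left(-4\right) 18 = -72$)
$1119 r X{\left(3 \right)} = 1119 \left(\left(-72\right) 0\right) = 1119 \cdot 0 = 0$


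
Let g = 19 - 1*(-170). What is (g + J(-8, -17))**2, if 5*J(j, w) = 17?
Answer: 925444/25 ≈ 37018.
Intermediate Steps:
J(j, w) = 17/5 (J(j, w) = (1/5)*17 = 17/5)
g = 189 (g = 19 + 170 = 189)
(g + J(-8, -17))**2 = (189 + 17/5)**2 = (962/5)**2 = 925444/25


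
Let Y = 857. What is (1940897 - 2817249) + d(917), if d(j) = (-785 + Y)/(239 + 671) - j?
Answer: -399157359/455 ≈ -8.7727e+5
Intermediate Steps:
d(j) = 36/455 - j (d(j) = (-785 + 857)/(239 + 671) - j = 72/910 - j = 72*(1/910) - j = 36/455 - j)
(1940897 - 2817249) + d(917) = (1940897 - 2817249) + (36/455 - 1*917) = -876352 + (36/455 - 917) = -876352 - 417199/455 = -399157359/455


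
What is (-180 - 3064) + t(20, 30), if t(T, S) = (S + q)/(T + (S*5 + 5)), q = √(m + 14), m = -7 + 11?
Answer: -113534/35 + 3*√2/175 ≈ -3243.8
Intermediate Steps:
m = 4
q = 3*√2 (q = √(4 + 14) = √18 = 3*√2 ≈ 4.2426)
t(T, S) = (S + 3*√2)/(5 + T + 5*S) (t(T, S) = (S + 3*√2)/(T + (S*5 + 5)) = (S + 3*√2)/(T + (5*S + 5)) = (S + 3*√2)/(T + (5 + 5*S)) = (S + 3*√2)/(5 + T + 5*S))
(-180 - 3064) + t(20, 30) = (-180 - 3064) + (30 + 3*√2)/(5 + 20 + 5*30) = -3244 + (30 + 3*√2)/(5 + 20 + 150) = -3244 + (30 + 3*√2)/175 = -3244 + (6/35 + 3*√2/175) = -113534/35 + 3*√2/175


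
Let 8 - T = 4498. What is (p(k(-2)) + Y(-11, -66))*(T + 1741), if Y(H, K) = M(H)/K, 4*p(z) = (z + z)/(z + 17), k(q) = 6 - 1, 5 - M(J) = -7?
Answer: 8247/44 ≈ 187.43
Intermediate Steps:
M(J) = 12 (M(J) = 5 - 1*(-7) = 5 + 7 = 12)
k(q) = 5
T = -4490 (T = 8 - 1*4498 = 8 - 4498 = -4490)
p(z) = z/(2*(17 + z)) (p(z) = ((z + z)/(z + 17))/4 = ((2*z)/(17 + z))/4 = (2*z/(17 + z))/4 = z/(2*(17 + z)))
Y(H, K) = 12/K
(p(k(-2)) + Y(-11, -66))*(T + 1741) = ((1/2)*5/(17 + 5) + 12/(-66))*(-4490 + 1741) = ((1/2)*5/22 + 12*(-1/66))*(-2749) = ((1/2)*5*(1/22) - 2/11)*(-2749) = (5/44 - 2/11)*(-2749) = -3/44*(-2749) = 8247/44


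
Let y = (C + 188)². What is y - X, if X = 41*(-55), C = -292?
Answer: 13071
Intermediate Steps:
X = -2255
y = 10816 (y = (-292 + 188)² = (-104)² = 10816)
y - X = 10816 - 1*(-2255) = 10816 + 2255 = 13071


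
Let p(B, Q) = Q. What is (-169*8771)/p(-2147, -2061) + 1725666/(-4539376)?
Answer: 3362577953899/4677826968 ≈ 718.83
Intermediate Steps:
(-169*8771)/p(-2147, -2061) + 1725666/(-4539376) = -169*8771/(-2061) + 1725666/(-4539376) = -1482299*(-1/2061) + 1725666*(-1/4539376) = 1482299/2061 - 862833/2269688 = 3362577953899/4677826968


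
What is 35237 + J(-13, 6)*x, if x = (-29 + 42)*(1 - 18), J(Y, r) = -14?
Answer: 38331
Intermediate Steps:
x = -221 (x = 13*(-17) = -221)
35237 + J(-13, 6)*x = 35237 - 14*(-221) = 35237 + 3094 = 38331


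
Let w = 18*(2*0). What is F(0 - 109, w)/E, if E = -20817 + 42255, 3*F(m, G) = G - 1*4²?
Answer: -8/32157 ≈ -0.00024878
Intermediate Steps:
w = 0 (w = 18*0 = 0)
F(m, G) = -16/3 + G/3 (F(m, G) = (G - 1*4²)/3 = (G - 1*16)/3 = (G - 16)/3 = (-16 + G)/3 = -16/3 + G/3)
E = 21438
F(0 - 109, w)/E = (-16/3 + (⅓)*0)/21438 = (-16/3 + 0)*(1/21438) = -16/3*1/21438 = -8/32157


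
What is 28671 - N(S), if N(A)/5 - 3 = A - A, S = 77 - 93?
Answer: 28656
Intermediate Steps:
S = -16
N(A) = 15 (N(A) = 15 + 5*(A - A) = 15 + 5*0 = 15 + 0 = 15)
28671 - N(S) = 28671 - 1*15 = 28671 - 15 = 28656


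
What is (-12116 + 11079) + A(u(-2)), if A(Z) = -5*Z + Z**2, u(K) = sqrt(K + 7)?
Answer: -1032 - 5*sqrt(5) ≈ -1043.2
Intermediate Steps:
u(K) = sqrt(7 + K)
A(Z) = Z**2 - 5*Z
(-12116 + 11079) + A(u(-2)) = (-12116 + 11079) + sqrt(7 - 2)*(-5 + sqrt(7 - 2)) = -1037 + sqrt(5)*(-5 + sqrt(5))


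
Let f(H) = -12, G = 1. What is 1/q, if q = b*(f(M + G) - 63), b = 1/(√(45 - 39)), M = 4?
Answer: -√6/75 ≈ -0.032660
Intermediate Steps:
b = √6/6 (b = 1/(√6) = √6/6 ≈ 0.40825)
q = -25*√6/2 (q = (√6/6)*(-12 - 63) = (√6/6)*(-75) = -25*√6/2 ≈ -30.619)
1/q = 1/(-25*√6/2) = -√6/75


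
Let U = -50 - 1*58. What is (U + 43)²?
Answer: 4225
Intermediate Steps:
U = -108 (U = -50 - 58 = -108)
(U + 43)² = (-108 + 43)² = (-65)² = 4225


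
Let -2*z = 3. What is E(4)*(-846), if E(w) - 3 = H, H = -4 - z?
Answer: -423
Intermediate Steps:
z = -3/2 (z = -½*3 = -3/2 ≈ -1.5000)
H = -5/2 (H = -4 - 1*(-3/2) = -4 + 3/2 = -5/2 ≈ -2.5000)
E(w) = ½ (E(w) = 3 - 5/2 = ½)
E(4)*(-846) = (½)*(-846) = -423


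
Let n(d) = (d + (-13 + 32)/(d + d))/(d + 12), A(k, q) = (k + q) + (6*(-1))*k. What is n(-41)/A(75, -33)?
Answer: -1127/323408 ≈ -0.0034848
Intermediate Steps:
A(k, q) = q - 5*k (A(k, q) = (k + q) - 6*k = q - 5*k)
n(d) = (d + 19/(2*d))/(12 + d) (n(d) = (d + 19/((2*d)))/(12 + d) = (d + 19*(1/(2*d)))/(12 + d) = (d + 19/(2*d))/(12 + d))
n(-41)/A(75, -33) = ((19/2 + (-41)²)/((-41)*(12 - 41)))/(-33 - 5*75) = (-1/41*(19/2 + 1681)/(-29))/(-33 - 375) = -1/41*(-1/29)*3381/2/(-408) = (3381/2378)*(-1/408) = -1127/323408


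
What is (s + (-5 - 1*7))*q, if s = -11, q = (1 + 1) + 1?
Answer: -69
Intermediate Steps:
q = 3 (q = 2 + 1 = 3)
(s + (-5 - 1*7))*q = (-11 + (-5 - 1*7))*3 = (-11 + (-5 - 7))*3 = (-11 - 12)*3 = -23*3 = -69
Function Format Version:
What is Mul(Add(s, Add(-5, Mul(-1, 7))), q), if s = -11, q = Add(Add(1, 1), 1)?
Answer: -69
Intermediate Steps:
q = 3 (q = Add(2, 1) = 3)
Mul(Add(s, Add(-5, Mul(-1, 7))), q) = Mul(Add(-11, Add(-5, Mul(-1, 7))), 3) = Mul(Add(-11, Add(-5, -7)), 3) = Mul(Add(-11, -12), 3) = Mul(-23, 3) = -69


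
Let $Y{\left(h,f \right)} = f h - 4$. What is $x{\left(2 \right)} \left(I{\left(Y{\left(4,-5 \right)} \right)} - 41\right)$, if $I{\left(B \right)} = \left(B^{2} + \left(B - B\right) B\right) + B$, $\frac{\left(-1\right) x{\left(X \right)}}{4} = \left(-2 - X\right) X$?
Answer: $16352$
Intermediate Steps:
$x{\left(X \right)} = - 4 X \left(-2 - X\right)$ ($x{\left(X \right)} = - 4 \left(-2 - X\right) X = - 4 X \left(-2 - X\right)$)
$Y{\left(h,f \right)} = -4 + f h$
$I{\left(B \right)} = B + B^{2}$ ($I{\left(B \right)} = \left(B^{2} + 0 B\right) + B = \left(B^{2} + 0\right) + B = B^{2} + B = B + B^{2}$)
$x{\left(2 \right)} \left(I{\left(Y{\left(4,-5 \right)} \right)} - 41\right) = 4 \cdot 2 \left(2 + 2\right) \left(\left(-4 - 20\right) \left(1 - 24\right) - 41\right) = 4 \cdot 2 \cdot 4 \left(\left(-4 - 20\right) \left(1 - 24\right) - 41\right) = 32 \left(- 24 \left(1 - 24\right) - 41\right) = 32 \left(\left(-24\right) \left(-23\right) - 41\right) = 32 \left(552 - 41\right) = 32 \cdot 511 = 16352$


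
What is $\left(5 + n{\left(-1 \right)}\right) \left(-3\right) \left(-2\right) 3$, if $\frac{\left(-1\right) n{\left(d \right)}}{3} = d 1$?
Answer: $144$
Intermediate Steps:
$n{\left(d \right)} = - 3 d$ ($n{\left(d \right)} = - 3 d 1 = - 3 d$)
$\left(5 + n{\left(-1 \right)}\right) \left(-3\right) \left(-2\right) 3 = \left(5 - -3\right) \left(-3\right) \left(-2\right) 3 = \left(5 + 3\right) 6 \cdot 3 = 8 \cdot 18 = 144$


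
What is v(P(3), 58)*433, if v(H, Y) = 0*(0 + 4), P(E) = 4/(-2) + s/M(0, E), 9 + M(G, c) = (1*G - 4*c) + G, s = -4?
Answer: 0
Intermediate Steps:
M(G, c) = -9 - 4*c + 2*G (M(G, c) = -9 + ((1*G - 4*c) + G) = -9 + ((G - 4*c) + G) = -9 + (-4*c + 2*G) = -9 - 4*c + 2*G)
P(E) = -2 - 4/(-9 - 4*E) (P(E) = 4/(-2) - 4/(-9 - 4*E + 2*0) = 4*(-½) - 4/(-9 - 4*E + 0) = -2 - 4/(-9 - 4*E))
v(H, Y) = 0 (v(H, Y) = 0*4 = 0)
v(P(3), 58)*433 = 0*433 = 0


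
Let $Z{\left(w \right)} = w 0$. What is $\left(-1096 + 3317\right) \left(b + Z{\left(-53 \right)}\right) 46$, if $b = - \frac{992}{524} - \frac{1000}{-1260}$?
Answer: $- \frac{927054284}{8253} \approx -1.1233 \cdot 10^{5}$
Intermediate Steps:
$Z{\left(w \right)} = 0$
$b = - \frac{9074}{8253}$ ($b = \left(-992\right) \frac{1}{524} - - \frac{50}{63} = - \frac{248}{131} + \frac{50}{63} = - \frac{9074}{8253} \approx -1.0995$)
$\left(-1096 + 3317\right) \left(b + Z{\left(-53 \right)}\right) 46 = \left(-1096 + 3317\right) \left(- \frac{9074}{8253} + 0\right) 46 = 2221 \left(- \frac{9074}{8253}\right) 46 = \left(- \frac{20153354}{8253}\right) 46 = - \frac{927054284}{8253}$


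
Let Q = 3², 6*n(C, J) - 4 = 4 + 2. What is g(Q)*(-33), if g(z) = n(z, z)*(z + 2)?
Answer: -605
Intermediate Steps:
n(C, J) = 5/3 (n(C, J) = ⅔ + (4 + 2)/6 = ⅔ + (⅙)*6 = ⅔ + 1 = 5/3)
Q = 9
g(z) = 10/3 + 5*z/3 (g(z) = 5*(z + 2)/3 = 5*(2 + z)/3 = 10/3 + 5*z/3)
g(Q)*(-33) = (10/3 + (5/3)*9)*(-33) = (10/3 + 15)*(-33) = (55/3)*(-33) = -605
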